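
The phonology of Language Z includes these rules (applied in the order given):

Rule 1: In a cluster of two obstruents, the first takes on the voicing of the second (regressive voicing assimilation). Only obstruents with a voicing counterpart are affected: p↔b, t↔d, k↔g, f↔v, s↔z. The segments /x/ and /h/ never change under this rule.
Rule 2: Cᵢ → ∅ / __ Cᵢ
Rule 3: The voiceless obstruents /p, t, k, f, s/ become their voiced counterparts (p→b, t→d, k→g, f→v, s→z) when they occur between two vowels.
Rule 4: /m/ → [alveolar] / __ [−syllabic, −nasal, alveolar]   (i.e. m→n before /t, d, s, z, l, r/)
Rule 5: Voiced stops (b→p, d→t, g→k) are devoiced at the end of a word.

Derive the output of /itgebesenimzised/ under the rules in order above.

Rule 1 (regressive voicing assimilation): /t/ precedes the voiced obstruent /g/, so it voices to [d] by assimilation. /itgebesenimzised/ → idgebesenimzised.
Rule 2 (degemination): no segment meets the environment; /idgebesenimzised/ is unchanged.
Rule 3 (intervocalic voicing): /s/ is a voiceless obstruent between vowels /e/ and /e/, so it voices to [z]. /s/ is a voiceless obstruent between vowels /i/ and /e/, so it voices to [z]. /idgebesenimzised/ → idgebezenimzized.
Rule 4 (nasal place assimilation): /m/ precedes the alveolar consonant /z/, so it assimilates in place to [n]. /idgebezenimzized/ → idgebezeninzized.
Rule 5 (final devoicing): /d/ is a voiced stop in word-final position, so it devoices to [t]. /idgebezeninzized/ → idgebezeninzizet.

idgebezeninzizet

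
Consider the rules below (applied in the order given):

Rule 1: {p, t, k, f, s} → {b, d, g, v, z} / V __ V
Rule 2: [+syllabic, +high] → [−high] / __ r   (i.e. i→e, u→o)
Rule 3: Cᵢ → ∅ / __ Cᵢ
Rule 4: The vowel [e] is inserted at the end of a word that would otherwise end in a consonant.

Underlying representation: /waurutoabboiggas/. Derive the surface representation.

waorudoaboigase

Rule 1 (intervocalic voicing): /t/ is a voiceless obstruent between vowels /u/ and /o/, so it voices to [d]. /waurutoabboiggas/ → waurudoabboiggas.
Rule 2 (pre-rhotic lowering): /u/ is a high vowel immediately before /r/, so it lowers to [o]. /waurudoabboiggas/ → waorudoabboiggas.
Rule 3 (degemination): /bb/ is a geminate; the first /b/ deletes. /gg/ is a geminate; the first /g/ deletes. /waorudoabboiggas/ → waorudoaboigas.
Rule 4 (final e-epenthesis): the form ends in the consonant /s/, so [e] is inserted word-finally. /waorudoaboigas/ → waorudoaboigase.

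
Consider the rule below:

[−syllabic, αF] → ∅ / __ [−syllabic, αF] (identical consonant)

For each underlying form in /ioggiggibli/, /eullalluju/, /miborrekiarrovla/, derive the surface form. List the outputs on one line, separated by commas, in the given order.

/ioggiggibli/: /gg/ is a geminate; the first /g/ deletes. /gg/ is a geminate; the first /g/ deletes. → [iogigibli].
/eullalluju/: /ll/ is a geminate; the first /l/ deletes. /ll/ is a geminate; the first /l/ deletes. → [eulaluju].
/miborrekiarrovla/: /rr/ is a geminate; the first /r/ deletes. /rr/ is a geminate; the first /r/ deletes. → [miborekiarovla].

iogigibli, eulaluju, miborekiarovla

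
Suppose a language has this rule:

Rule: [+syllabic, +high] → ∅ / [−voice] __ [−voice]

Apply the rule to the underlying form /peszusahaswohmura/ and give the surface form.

peszusahaswohmura

No segment of /peszusahaswohmura/ meets the structural description of the rule, so the form surfaces unchanged.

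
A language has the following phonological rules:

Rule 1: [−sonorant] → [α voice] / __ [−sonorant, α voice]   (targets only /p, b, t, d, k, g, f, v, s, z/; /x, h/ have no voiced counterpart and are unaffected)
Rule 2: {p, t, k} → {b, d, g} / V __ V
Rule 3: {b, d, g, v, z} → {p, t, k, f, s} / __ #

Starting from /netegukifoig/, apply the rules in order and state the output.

nedegugifoik

Rule 1 (regressive voicing assimilation): no segment meets the environment; /netegukifoig/ is unchanged.
Rule 2 (intervocalic voicing): /t/ is a voiceless stop between vowels /e/ and /e/, so it voices to [d]. /k/ is a voiceless stop between vowels /u/ and /i/, so it voices to [g]. /netegukifoig/ → nedegugifoig.
Rule 3 (final devoicing): /g/ is a voiced obstruent in word-final position, so it devoices to [k]. /nedegugifoig/ → nedegugifoik.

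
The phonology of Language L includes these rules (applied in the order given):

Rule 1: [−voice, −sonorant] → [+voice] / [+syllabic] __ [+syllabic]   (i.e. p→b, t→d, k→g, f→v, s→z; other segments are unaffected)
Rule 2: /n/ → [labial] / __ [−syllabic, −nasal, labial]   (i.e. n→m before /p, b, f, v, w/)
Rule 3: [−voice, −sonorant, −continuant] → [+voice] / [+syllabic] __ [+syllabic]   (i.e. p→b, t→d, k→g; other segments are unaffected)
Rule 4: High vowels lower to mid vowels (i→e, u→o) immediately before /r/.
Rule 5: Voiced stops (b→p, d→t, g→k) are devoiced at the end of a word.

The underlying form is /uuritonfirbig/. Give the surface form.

Rule 1 (intervocalic voicing): /t/ is a voiceless obstruent between vowels /i/ and /o/, so it voices to [d]. /uuritonfirbig/ → uuridonfirbig.
Rule 2 (nasal place assimilation): /n/ precedes the labial consonant /f/, so it assimilates in place to [m]. /uuridonfirbig/ → uuridomfirbig.
Rule 3 (intervocalic voicing): no segment meets the environment; /uuridomfirbig/ is unchanged.
Rule 4 (pre-rhotic lowering): /u/ is a high vowel immediately before /r/, so it lowers to [o]. /i/ is a high vowel immediately before /r/, so it lowers to [e]. /uuridomfirbig/ → uoridomferbig.
Rule 5 (final devoicing): /g/ is a voiced stop in word-final position, so it devoices to [k]. /uoridomferbig/ → uoridomferbik.

uoridomferbik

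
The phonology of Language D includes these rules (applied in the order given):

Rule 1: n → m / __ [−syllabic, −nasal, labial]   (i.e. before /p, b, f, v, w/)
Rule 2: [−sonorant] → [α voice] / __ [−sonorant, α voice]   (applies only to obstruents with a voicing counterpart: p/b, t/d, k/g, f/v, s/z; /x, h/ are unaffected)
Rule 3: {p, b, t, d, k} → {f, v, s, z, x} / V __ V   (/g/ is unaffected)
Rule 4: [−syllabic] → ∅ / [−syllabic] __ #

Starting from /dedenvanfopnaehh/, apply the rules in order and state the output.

dezemvamfopnaeh

Rule 1 (nasal place assimilation): /n/ precedes the labial consonant /v/, so it assimilates in place to [m]. /n/ precedes the labial consonant /f/, so it assimilates in place to [m]. /dedenvanfopnaehh/ → dedemvamfopnaehh.
Rule 2 (regressive voicing assimilation): no segment meets the environment; /dedemvamfopnaehh/ is unchanged.
Rule 3 (intervocalic spirantization): /d/ is a stop between vowels /e/ and /e/, so it spirantizes to the fricative [z]. /dedemvamfopnaehh/ → dezemvamfopnaehh.
Rule 4 (final cluster simplification): /h/ is the second consonant of a word-final cluster /hh/, so it deletes. /dezemvamfopnaehh/ → dezemvamfopnaeh.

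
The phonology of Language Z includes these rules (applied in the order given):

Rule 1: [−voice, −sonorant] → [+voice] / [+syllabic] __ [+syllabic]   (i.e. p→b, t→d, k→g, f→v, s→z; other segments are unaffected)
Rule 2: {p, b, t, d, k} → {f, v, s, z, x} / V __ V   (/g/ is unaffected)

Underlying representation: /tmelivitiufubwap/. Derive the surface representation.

tmeliviziuvubwap

Rule 1 (intervocalic voicing): /t/ is a voiceless obstruent between vowels /i/ and /i/, so it voices to [d]. /f/ is a voiceless obstruent between vowels /u/ and /u/, so it voices to [v]. /tmelivitiufubwap/ → tmelividiuvubwap.
Rule 2 (intervocalic spirantization): /d/ is a stop between vowels /i/ and /i/, so it spirantizes to the fricative [z]. /tmelividiuvubwap/ → tmeliviziuvubwap.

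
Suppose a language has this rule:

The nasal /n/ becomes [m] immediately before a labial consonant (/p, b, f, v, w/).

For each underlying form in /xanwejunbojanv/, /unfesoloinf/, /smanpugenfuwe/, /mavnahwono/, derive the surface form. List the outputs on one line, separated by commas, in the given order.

xamwejumbojamv, umfesoloimf, smampugemfuwe, mavnahwono

/xanwejunbojanv/: /n/ precedes the labial consonant /w/, so it assimilates in place to [m]. /n/ precedes the labial consonant /b/, so it assimilates in place to [m]. /n/ precedes the labial consonant /v/, so it assimilates in place to [m]. → [xamwejumbojamv].
/unfesoloinf/: /n/ precedes the labial consonant /f/, so it assimilates in place to [m]. /n/ precedes the labial consonant /f/, so it assimilates in place to [m]. → [umfesoloimf].
/smanpugenfuwe/: /n/ precedes the labial consonant /p/, so it assimilates in place to [m]. /n/ precedes the labial consonant /f/, so it assimilates in place to [m]. → [smampugemfuwe].
/mavnahwono/: the rule's environment is not met; surfaces unchanged as [mavnahwono].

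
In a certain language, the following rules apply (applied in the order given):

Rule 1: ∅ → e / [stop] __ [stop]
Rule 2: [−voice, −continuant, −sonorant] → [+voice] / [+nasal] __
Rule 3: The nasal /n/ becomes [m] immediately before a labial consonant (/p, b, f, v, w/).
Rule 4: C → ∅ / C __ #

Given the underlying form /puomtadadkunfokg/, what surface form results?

Rule 1 (stop-cluster e-epenthesis): /d/ and /k/ form a stop–stop cluster, so [e] is inserted between them. /k/ and /g/ form a stop–stop cluster, so [e] is inserted between them. /puomtadadkunfokg/ → puomtadadekunfokeg.
Rule 2 (post-nasal voicing): /t/ is a voiceless stop immediately after the nasal /m/, so it voices to [d]. /puomtadadekunfokeg/ → puomdadadekunfokeg.
Rule 3 (nasal place assimilation): /n/ precedes the labial consonant /f/, so it assimilates in place to [m]. /puomdadadekunfokeg/ → puomdadadekumfokeg.
Rule 4 (final cluster simplification): no segment meets the environment; /puomdadadekumfokeg/ is unchanged.

puomdadadekumfokeg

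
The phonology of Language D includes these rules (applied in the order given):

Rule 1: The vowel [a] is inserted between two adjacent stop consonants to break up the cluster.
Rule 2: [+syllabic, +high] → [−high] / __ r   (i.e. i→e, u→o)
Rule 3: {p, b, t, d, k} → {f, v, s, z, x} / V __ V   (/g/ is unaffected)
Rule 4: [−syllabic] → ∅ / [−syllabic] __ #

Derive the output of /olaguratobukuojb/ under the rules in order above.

Rule 1 (stop-cluster a-epenthesis): no segment meets the environment; /olaguratobukuojb/ is unchanged.
Rule 2 (pre-rhotic lowering): /u/ is a high vowel immediately before /r/, so it lowers to [o]. /olaguratobukuojb/ → olagoratobukuojb.
Rule 3 (intervocalic spirantization): /t/ is a stop between vowels /a/ and /o/, so it spirantizes to the fricative [s]. /b/ is a stop between vowels /o/ and /u/, so it spirantizes to the fricative [v]. /k/ is a stop between vowels /u/ and /u/, so it spirantizes to the fricative [x]. /olagoratobukuojb/ → olagorasovuxuojb.
Rule 4 (final cluster simplification): /b/ is the second consonant of a word-final cluster /jb/, so it deletes. /olagorasovuxuojb/ → olagorasovuxuoj.

olagorasovuxuoj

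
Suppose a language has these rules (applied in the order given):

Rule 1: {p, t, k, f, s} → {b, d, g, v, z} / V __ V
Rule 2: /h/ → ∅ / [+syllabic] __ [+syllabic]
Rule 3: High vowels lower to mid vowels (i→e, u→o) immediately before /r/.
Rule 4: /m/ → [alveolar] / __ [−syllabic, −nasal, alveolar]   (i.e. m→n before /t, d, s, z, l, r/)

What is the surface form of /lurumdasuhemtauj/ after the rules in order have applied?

Rule 1 (intervocalic voicing): /s/ is a voiceless obstruent between vowels /a/ and /u/, so it voices to [z]. /lurumdasuhemtauj/ → lurumdazuhemtauj.
Rule 2 (intervocalic h-deletion): /h/ occurs between vowels /u/ and /e/, so it deletes. /lurumdazuhemtauj/ → lurumdazuemtauj.
Rule 3 (pre-rhotic lowering): /u/ is a high vowel immediately before /r/, so it lowers to [o]. /lurumdazuemtauj/ → lorumdazuemtauj.
Rule 4 (nasal place assimilation): /m/ precedes the alveolar consonant /d/, so it assimilates in place to [n]. /m/ precedes the alveolar consonant /t/, so it assimilates in place to [n]. /lorumdazuemtauj/ → lorundazuentauj.

lorundazuentauj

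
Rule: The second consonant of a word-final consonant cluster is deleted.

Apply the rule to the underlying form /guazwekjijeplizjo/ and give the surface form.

guazwekjijeplizjo

No segment of /guazwekjijeplizjo/ meets the structural description of the rule, so the form surfaces unchanged.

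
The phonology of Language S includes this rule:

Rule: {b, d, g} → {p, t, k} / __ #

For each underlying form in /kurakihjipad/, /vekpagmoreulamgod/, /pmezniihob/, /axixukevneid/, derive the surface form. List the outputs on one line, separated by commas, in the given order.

kurakihjipat, vekpagmoreulamgot, pmezniihop, axixukevneit

/kurakihjipad/: /d/ is a voiced stop in word-final position, so it devoices to [t]. → [kurakihjipat].
/vekpagmoreulamgod/: /d/ is a voiced stop in word-final position, so it devoices to [t]. → [vekpagmoreulamgot].
/pmezniihob/: /b/ is a voiced stop in word-final position, so it devoices to [p]. → [pmezniihop].
/axixukevneid/: /d/ is a voiced stop in word-final position, so it devoices to [t]. → [axixukevneit].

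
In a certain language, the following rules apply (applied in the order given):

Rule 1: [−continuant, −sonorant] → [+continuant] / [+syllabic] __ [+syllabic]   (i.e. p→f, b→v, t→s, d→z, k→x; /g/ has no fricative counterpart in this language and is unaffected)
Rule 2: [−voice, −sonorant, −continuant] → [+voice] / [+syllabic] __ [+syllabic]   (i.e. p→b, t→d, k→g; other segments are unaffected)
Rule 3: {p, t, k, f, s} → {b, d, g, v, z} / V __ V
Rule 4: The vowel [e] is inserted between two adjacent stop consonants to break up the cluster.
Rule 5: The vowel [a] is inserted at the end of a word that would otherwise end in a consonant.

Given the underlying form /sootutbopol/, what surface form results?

Rule 1 (intervocalic spirantization): /t/ is a stop between vowels /o/ and /u/, so it spirantizes to the fricative [s]. /p/ is a stop between vowels /o/ and /o/, so it spirantizes to the fricative [f]. /sootutbopol/ → soosutbofol.
Rule 2 (intervocalic voicing): no segment meets the environment; /soosutbofol/ is unchanged.
Rule 3 (intervocalic voicing): /s/ is a voiceless obstruent between vowels /o/ and /u/, so it voices to [z]. /f/ is a voiceless obstruent between vowels /o/ and /o/, so it voices to [v]. /soosutbofol/ → soozutbovol.
Rule 4 (stop-cluster e-epenthesis): /t/ and /b/ form a stop–stop cluster, so [e] is inserted between them. /soozutbovol/ → soozutebovol.
Rule 5 (final a-epenthesis): the form ends in the consonant /l/, so [a] is inserted word-finally. /soozutebovol/ → soozutebovola.

soozutebovola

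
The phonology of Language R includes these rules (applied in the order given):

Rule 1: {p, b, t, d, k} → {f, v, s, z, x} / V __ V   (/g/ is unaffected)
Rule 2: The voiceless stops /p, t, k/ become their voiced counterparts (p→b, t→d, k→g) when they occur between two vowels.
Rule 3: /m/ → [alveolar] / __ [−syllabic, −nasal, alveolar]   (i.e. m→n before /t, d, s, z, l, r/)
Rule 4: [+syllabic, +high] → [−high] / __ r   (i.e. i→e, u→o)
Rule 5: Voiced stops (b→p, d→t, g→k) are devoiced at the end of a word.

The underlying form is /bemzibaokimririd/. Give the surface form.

Rule 1 (intervocalic spirantization): /b/ is a stop between vowels /i/ and /a/, so it spirantizes to the fricative [v]. /k/ is a stop between vowels /o/ and /i/, so it spirantizes to the fricative [x]. /bemzibaokimririd/ → bemzivaoximririd.
Rule 2 (intervocalic voicing): no segment meets the environment; /bemzivaoximririd/ is unchanged.
Rule 3 (nasal place assimilation): /m/ precedes the alveolar consonant /z/, so it assimilates in place to [n]. /m/ precedes the alveolar consonant /r/, so it assimilates in place to [n]. /bemzivaoximririd/ → benzivaoxinririd.
Rule 4 (pre-rhotic lowering): /i/ is a high vowel immediately before /r/, so it lowers to [e]. /benzivaoxinririd/ → benzivaoxinrerid.
Rule 5 (final devoicing): /d/ is a voiced stop in word-final position, so it devoices to [t]. /benzivaoxinrerid/ → benzivaoxinrerit.

benzivaoxinrerit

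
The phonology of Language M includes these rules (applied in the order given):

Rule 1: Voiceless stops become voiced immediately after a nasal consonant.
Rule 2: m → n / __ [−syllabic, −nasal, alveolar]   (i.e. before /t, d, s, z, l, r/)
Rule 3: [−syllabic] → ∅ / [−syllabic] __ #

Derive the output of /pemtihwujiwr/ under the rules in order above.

pendihwujiw

Rule 1 (post-nasal voicing): /t/ is a voiceless stop immediately after the nasal /m/, so it voices to [d]. /pemtihwujiwr/ → pemdihwujiwr.
Rule 2 (nasal place assimilation): /m/ precedes the alveolar consonant /d/, so it assimilates in place to [n]. /pemdihwujiwr/ → pendihwujiwr.
Rule 3 (final cluster simplification): /r/ is the second consonant of a word-final cluster /wr/, so it deletes. /pendihwujiwr/ → pendihwujiw.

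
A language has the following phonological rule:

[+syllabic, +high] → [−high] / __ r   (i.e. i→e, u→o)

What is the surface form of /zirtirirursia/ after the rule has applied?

zertererorsia

Scanning /zirtirirursia/: /i/ is a high vowel immediately before /r/, so it lowers to [e]; /i/ is a high vowel immediately before /r/, so it lowers to [e]; /i/ is a high vowel immediately before /r/, so it lowers to [e]; /u/ is a high vowel immediately before /r/, so it lowers to [o]; /i/ at position 12 is not in the conditioning environment.
Result: [zertererorsia].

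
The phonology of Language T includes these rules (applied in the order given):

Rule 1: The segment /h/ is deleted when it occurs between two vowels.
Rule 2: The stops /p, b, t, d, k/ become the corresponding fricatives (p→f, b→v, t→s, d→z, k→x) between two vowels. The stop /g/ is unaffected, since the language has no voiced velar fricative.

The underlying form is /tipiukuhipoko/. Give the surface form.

Rule 1 (intervocalic h-deletion): /h/ occurs between vowels /u/ and /i/, so it deletes. /tipiukuhipoko/ → tipiukuipoko.
Rule 2 (intervocalic spirantization): /p/ is a stop between vowels /i/ and /i/, so it spirantizes to the fricative [f]. /k/ is a stop between vowels /u/ and /u/, so it spirantizes to the fricative [x]. /p/ is a stop between vowels /i/ and /o/, so it spirantizes to the fricative [f]. /k/ is a stop between vowels /o/ and /o/, so it spirantizes to the fricative [x]. /tipiukuipoko/ → tifiuxuifoxo.

tifiuxuifoxo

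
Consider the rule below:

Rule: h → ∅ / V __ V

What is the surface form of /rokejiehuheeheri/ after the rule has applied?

/h/ occurs between vowels /e/ and /u/, so it deletes.
/h/ occurs between vowels /u/ and /e/, so it deletes.
/h/ occurs between vowels /e/ and /e/, so it deletes.
Surface form: [rokejieueeeri].

rokejieueeeri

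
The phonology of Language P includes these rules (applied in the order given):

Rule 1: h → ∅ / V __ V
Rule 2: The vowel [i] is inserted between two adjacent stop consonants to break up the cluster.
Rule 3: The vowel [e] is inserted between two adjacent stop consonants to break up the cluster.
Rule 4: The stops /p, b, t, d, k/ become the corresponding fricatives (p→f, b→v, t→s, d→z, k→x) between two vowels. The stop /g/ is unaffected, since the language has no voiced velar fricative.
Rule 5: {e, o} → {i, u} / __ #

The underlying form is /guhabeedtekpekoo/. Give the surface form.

Rule 1 (intervocalic h-deletion): /h/ occurs between vowels /u/ and /a/, so it deletes. /guhabeedtekpekoo/ → guabeedtekpekoo.
Rule 2 (stop-cluster i-epenthesis): /d/ and /t/ form a stop–stop cluster, so [i] is inserted between them. /k/ and /p/ form a stop–stop cluster, so [i] is inserted between them. /guabeedtekpekoo/ → guabeeditekipekoo.
Rule 3 (stop-cluster e-epenthesis): no segment meets the environment; /guabeeditekipekoo/ is unchanged.
Rule 4 (intervocalic spirantization): /b/ is a stop between vowels /a/ and /e/, so it spirantizes to the fricative [v]. /d/ is a stop between vowels /e/ and /i/, so it spirantizes to the fricative [z]. /t/ is a stop between vowels /i/ and /e/, so it spirantizes to the fricative [s]. /k/ is a stop between vowels /e/ and /i/, so it spirantizes to the fricative [x]. /p/ is a stop between vowels /i/ and /e/, so it spirantizes to the fricative [f]. /k/ is a stop between vowels /e/ and /o/, so it spirantizes to the fricative [x]. /guabeeditekipekoo/ → guaveezisexifexoo.
Rule 5 (final vowel raising): /o/ is a mid vowel in word-final position, so it raises to [u]. /guaveezisexifexoo/ → guaveezisexifexou.

guaveezisexifexou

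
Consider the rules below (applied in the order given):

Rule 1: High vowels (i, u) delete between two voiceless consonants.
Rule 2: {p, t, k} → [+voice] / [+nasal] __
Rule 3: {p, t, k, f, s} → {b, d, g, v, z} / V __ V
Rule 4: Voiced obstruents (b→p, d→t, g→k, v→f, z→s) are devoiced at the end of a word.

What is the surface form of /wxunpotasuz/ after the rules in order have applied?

Rule 1 (high vowel syncope): no segment meets the environment; /wxunpotasuz/ is unchanged.
Rule 2 (post-nasal voicing): /p/ is a voiceless stop immediately after the nasal /n/, so it voices to [b]. /wxunpotasuz/ → wxunbotasuz.
Rule 3 (intervocalic voicing): /t/ is a voiceless obstruent between vowels /o/ and /a/, so it voices to [d]. /s/ is a voiceless obstruent between vowels /a/ and /u/, so it voices to [z]. /wxunbotasuz/ → wxunbodazuz.
Rule 4 (final devoicing): /z/ is a voiced obstruent in word-final position, so it devoices to [s]. /wxunbodazuz/ → wxunbodazus.

wxunbodazus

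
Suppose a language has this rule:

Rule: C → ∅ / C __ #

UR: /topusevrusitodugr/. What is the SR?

/r/ is the second consonant of a word-final cluster /gr/, so it deletes.
The other instances of /t/, /p/, /s/, /v/, /r/, /d/, /g/ do not occur in the required environment and remain unchanged.
Surface form: [topusevrusitodug].

topusevrusitodug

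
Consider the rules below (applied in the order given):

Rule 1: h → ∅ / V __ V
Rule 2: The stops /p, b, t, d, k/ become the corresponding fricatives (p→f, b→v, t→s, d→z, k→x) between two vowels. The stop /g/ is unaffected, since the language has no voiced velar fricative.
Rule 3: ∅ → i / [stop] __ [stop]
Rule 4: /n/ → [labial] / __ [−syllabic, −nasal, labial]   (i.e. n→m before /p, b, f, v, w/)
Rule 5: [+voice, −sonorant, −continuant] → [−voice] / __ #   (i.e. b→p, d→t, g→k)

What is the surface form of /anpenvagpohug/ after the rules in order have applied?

Rule 1 (intervocalic h-deletion): /h/ occurs between vowels /o/ and /u/, so it deletes. /anpenvagpohug/ → anpenvagpoug.
Rule 2 (intervocalic spirantization): no segment meets the environment; /anpenvagpoug/ is unchanged.
Rule 3 (stop-cluster i-epenthesis): /g/ and /p/ form a stop–stop cluster, so [i] is inserted between them. /anpenvagpoug/ → anpenvagipoug.
Rule 4 (nasal place assimilation): /n/ precedes the labial consonant /p/, so it assimilates in place to [m]. /n/ precedes the labial consonant /v/, so it assimilates in place to [m]. /anpenvagipoug/ → ampemvagipoug.
Rule 5 (final devoicing): /g/ is a voiced stop in word-final position, so it devoices to [k]. /ampemvagipoug/ → ampemvagipouk.

ampemvagipouk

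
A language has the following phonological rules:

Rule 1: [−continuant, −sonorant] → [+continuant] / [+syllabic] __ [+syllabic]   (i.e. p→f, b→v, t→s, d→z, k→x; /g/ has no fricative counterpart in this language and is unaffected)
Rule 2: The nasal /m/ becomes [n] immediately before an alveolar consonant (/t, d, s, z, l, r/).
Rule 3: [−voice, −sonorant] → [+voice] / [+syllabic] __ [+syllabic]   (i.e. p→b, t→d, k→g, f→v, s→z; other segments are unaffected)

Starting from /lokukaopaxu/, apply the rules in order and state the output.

Rule 1 (intervocalic spirantization): /k/ is a stop between vowels /o/ and /u/, so it spirantizes to the fricative [x]. /k/ is a stop between vowels /u/ and /a/, so it spirantizes to the fricative [x]. /p/ is a stop between vowels /o/ and /a/, so it spirantizes to the fricative [f]. /lokukaopaxu/ → loxuxaofaxu.
Rule 2 (nasal place assimilation): no segment meets the environment; /loxuxaofaxu/ is unchanged.
Rule 3 (intervocalic voicing): /f/ is a voiceless obstruent between vowels /o/ and /a/, so it voices to [v]. /loxuxaofaxu/ → loxuxaovaxu.

loxuxaovaxu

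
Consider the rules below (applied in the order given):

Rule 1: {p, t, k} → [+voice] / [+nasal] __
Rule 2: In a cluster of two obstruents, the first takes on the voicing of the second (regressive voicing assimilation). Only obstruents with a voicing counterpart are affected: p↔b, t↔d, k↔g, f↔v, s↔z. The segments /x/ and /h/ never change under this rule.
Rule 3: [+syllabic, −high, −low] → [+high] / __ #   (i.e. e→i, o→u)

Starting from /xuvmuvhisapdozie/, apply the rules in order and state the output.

Rule 1 (post-nasal voicing): no segment meets the environment; /xuvmuvhisapdozie/ is unchanged.
Rule 2 (regressive voicing assimilation): /v/ precedes the voiceless obstruent /h/, so it devoices to [f] by assimilation. /p/ precedes the voiced obstruent /d/, so it voices to [b] by assimilation. /xuvmuvhisapdozie/ → xuvmufhisabdozie.
Rule 3 (final vowel raising): /e/ is a mid vowel in word-final position, so it raises to [i]. /xuvmufhisabdozie/ → xuvmufhisabdozii.

xuvmufhisabdozii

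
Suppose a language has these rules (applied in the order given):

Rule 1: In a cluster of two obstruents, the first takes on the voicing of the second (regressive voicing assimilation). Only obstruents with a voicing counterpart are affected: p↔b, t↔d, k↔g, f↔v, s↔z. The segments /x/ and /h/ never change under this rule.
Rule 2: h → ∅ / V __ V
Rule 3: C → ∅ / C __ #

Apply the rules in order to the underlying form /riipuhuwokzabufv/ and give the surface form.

Rule 1 (regressive voicing assimilation): /k/ precedes the voiced obstruent /z/, so it voices to [g] by assimilation. /f/ precedes the voiced obstruent /v/, so it voices to [v] by assimilation. /riipuhuwokzabufv/ → riipuhuwogzabuvv.
Rule 2 (intervocalic h-deletion): /h/ occurs between vowels /u/ and /u/, so it deletes. /riipuhuwogzabuvv/ → riipuuwogzabuvv.
Rule 3 (final cluster simplification): /v/ is the second consonant of a word-final cluster /vv/, so it deletes. /riipuuwogzabuvv/ → riipuuwogzabuv.

riipuuwogzabuv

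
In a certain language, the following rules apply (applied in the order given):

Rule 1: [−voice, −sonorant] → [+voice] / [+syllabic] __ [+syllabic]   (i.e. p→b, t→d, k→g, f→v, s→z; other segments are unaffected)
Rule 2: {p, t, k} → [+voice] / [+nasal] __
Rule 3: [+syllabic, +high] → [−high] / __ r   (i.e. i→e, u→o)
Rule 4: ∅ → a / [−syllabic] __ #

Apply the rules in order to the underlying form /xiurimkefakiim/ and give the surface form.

Rule 1 (intervocalic voicing): /f/ is a voiceless obstruent between vowels /e/ and /a/, so it voices to [v]. /k/ is a voiceless obstruent between vowels /a/ and /i/, so it voices to [g]. /xiurimkefakiim/ → xiurimkevagiim.
Rule 2 (post-nasal voicing): /k/ is a voiceless stop immediately after the nasal /m/, so it voices to [g]. /xiurimkevagiim/ → xiurimgevagiim.
Rule 3 (pre-rhotic lowering): /u/ is a high vowel immediately before /r/, so it lowers to [o]. /xiurimgevagiim/ → xiorimgevagiim.
Rule 4 (final a-epenthesis): the form ends in the consonant /m/, so [a] is inserted word-finally. /xiorimgevagiim/ → xiorimgevagiima.

xiorimgevagiima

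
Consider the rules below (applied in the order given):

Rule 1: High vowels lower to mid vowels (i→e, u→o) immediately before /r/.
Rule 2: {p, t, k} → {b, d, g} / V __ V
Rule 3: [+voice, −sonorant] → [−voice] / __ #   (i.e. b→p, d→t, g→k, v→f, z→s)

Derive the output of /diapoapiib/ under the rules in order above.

Rule 1 (pre-rhotic lowering): no segment meets the environment; /diapoapiib/ is unchanged.
Rule 2 (intervocalic voicing): /p/ is a voiceless stop between vowels /a/ and /o/, so it voices to [b]. /p/ is a voiceless stop between vowels /a/ and /i/, so it voices to [b]. /diapoapiib/ → diaboabiib.
Rule 3 (final devoicing): /b/ is a voiced obstruent in word-final position, so it devoices to [p]. /diaboabiib/ → diaboabiip.

diaboabiip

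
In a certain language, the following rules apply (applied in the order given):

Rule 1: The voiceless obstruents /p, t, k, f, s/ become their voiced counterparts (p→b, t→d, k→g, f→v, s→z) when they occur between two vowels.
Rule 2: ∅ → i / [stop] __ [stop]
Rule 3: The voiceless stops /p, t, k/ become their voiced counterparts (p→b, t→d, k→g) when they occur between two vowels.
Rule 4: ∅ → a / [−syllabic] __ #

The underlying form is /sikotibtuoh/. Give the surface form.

Rule 1 (intervocalic voicing): /k/ is a voiceless obstruent between vowels /i/ and /o/, so it voices to [g]. /t/ is a voiceless obstruent between vowels /o/ and /i/, so it voices to [d]. /sikotibtuoh/ → sigodibtuoh.
Rule 2 (stop-cluster i-epenthesis): /b/ and /t/ form a stop–stop cluster, so [i] is inserted between them. /sigodibtuoh/ → sigodibituoh.
Rule 3 (intervocalic voicing): /t/ is a voiceless stop between vowels /i/ and /u/, so it voices to [d]. /sigodibituoh/ → sigodibiduoh.
Rule 4 (final a-epenthesis): the form ends in the consonant /h/, so [a] is inserted word-finally. /sigodibiduoh/ → sigodibiduoha.

sigodibiduoha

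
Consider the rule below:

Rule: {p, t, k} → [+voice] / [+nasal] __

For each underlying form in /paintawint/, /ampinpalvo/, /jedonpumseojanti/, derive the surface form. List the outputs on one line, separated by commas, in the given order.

paindawind, ambinbalvo, jedonbumseojandi

/paintawint/: /t/ is a voiceless stop immediately after the nasal /n/, so it voices to [d]. /t/ is a voiceless stop immediately after the nasal /n/, so it voices to [d]. → [paindawind].
/ampinpalvo/: /p/ is a voiceless stop immediately after the nasal /m/, so it voices to [b]. /p/ is a voiceless stop immediately after the nasal /n/, so it voices to [b]. → [ambinbalvo].
/jedonpumseojanti/: /p/ is a voiceless stop immediately after the nasal /n/, so it voices to [b]. /t/ is a voiceless stop immediately after the nasal /n/, so it voices to [d]. → [jedonbumseojandi].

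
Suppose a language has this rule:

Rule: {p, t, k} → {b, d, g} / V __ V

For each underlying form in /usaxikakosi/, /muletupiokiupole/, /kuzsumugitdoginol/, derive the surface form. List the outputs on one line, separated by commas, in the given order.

usaxigagosi, muledubiogiubole, kuzsumugitdoginol

/usaxikakosi/: /k/ is a voiceless stop between vowels /i/ and /a/, so it voices to [g]. /k/ is a voiceless stop between vowels /a/ and /o/, so it voices to [g]. → [usaxigagosi].
/muletupiokiupole/: /t/ is a voiceless stop between vowels /e/ and /u/, so it voices to [d]. /p/ is a voiceless stop between vowels /u/ and /i/, so it voices to [b]. /k/ is a voiceless stop between vowels /o/ and /i/, so it voices to [g]. /p/ is a voiceless stop between vowels /u/ and /o/, so it voices to [b]. → [muledubiogiubole].
/kuzsumugitdoginol/: the rule's environment is not met; surfaces unchanged as [kuzsumugitdoginol].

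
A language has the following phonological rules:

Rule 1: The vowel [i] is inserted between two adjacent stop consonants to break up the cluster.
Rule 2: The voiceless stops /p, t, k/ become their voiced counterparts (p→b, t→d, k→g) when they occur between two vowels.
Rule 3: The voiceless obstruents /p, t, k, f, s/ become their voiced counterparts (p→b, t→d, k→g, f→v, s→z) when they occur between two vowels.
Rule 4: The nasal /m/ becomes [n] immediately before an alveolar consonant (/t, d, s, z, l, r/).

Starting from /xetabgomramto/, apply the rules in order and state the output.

xedabigonranto

Rule 1 (stop-cluster i-epenthesis): /b/ and /g/ form a stop–stop cluster, so [i] is inserted between them. /xetabgomramto/ → xetabigomramto.
Rule 2 (intervocalic voicing): /t/ is a voiceless stop between vowels /e/ and /a/, so it voices to [d]. /xetabigomramto/ → xedabigomramto.
Rule 3 (intervocalic voicing): no segment meets the environment; /xedabigomramto/ is unchanged.
Rule 4 (nasal place assimilation): /m/ precedes the alveolar consonant /r/, so it assimilates in place to [n]. /m/ precedes the alveolar consonant /t/, so it assimilates in place to [n]. /xedabigomramto/ → xedabigonranto.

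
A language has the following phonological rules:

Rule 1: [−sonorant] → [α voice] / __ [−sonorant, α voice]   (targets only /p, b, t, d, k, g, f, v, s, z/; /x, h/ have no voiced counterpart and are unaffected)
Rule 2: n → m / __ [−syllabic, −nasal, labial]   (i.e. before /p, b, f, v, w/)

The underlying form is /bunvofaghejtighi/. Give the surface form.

bumvofakhejtikhi

Rule 1 (regressive voicing assimilation): /g/ precedes the voiceless obstruent /h/, so it devoices to [k] by assimilation. /g/ precedes the voiceless obstruent /h/, so it devoices to [k] by assimilation. /bunvofaghejtighi/ → bunvofakhejtikhi.
Rule 2 (nasal place assimilation): /n/ precedes the labial consonant /v/, so it assimilates in place to [m]. /bunvofakhejtikhi/ → bumvofakhejtikhi.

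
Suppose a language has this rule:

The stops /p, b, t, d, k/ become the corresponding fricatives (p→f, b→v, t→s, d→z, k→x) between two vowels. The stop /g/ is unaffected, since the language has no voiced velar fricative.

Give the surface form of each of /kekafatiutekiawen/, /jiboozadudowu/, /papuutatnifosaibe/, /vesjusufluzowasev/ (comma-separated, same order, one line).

kexafasiusexiawen, jivoozazuzowu, pafuusatnifosaive, vesjusufluzowasev

/kekafatiutekiawen/: /k/ is a stop between vowels /e/ and /a/, so it spirantizes to the fricative [x]. /t/ is a stop between vowels /a/ and /i/, so it spirantizes to the fricative [s]. /t/ is a stop between vowels /u/ and /e/, so it spirantizes to the fricative [s]. /k/ is a stop between vowels /e/ and /i/, so it spirantizes to the fricative [x]. → [kexafasiusexiawen].
/jiboozadudowu/: /b/ is a stop between vowels /i/ and /o/, so it spirantizes to the fricative [v]. /d/ is a stop between vowels /a/ and /u/, so it spirantizes to the fricative [z]. /d/ is a stop between vowels /u/ and /o/, so it spirantizes to the fricative [z]. → [jivoozazuzowu].
/papuutatnifosaibe/: /p/ is a stop between vowels /a/ and /u/, so it spirantizes to the fricative [f]. /t/ is a stop between vowels /u/ and /a/, so it spirantizes to the fricative [s]. /b/ is a stop between vowels /i/ and /e/, so it spirantizes to the fricative [v]. → [pafuusatnifosaive].
/vesjusufluzowasev/: the rule's environment is not met; surfaces unchanged as [vesjusufluzowasev].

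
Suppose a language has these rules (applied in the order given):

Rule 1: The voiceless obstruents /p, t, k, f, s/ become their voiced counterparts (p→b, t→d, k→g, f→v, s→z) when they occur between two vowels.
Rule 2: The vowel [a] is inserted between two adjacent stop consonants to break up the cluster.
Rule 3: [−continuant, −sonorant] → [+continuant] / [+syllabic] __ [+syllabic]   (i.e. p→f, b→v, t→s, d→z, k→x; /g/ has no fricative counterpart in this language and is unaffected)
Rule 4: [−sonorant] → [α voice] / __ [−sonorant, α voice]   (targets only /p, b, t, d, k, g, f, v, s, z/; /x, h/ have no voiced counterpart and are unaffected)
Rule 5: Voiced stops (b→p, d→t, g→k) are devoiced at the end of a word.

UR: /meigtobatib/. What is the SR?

Rule 1 (intervocalic voicing): /t/ is a voiceless obstruent between vowels /a/ and /i/, so it voices to [d]. /meigtobatib/ → meigtobadib.
Rule 2 (stop-cluster a-epenthesis): /g/ and /t/ form a stop–stop cluster, so [a] is inserted between them. /meigtobadib/ → meigatobadib.
Rule 3 (intervocalic spirantization): /t/ is a stop between vowels /a/ and /o/, so it spirantizes to the fricative [s]. /b/ is a stop between vowels /o/ and /a/, so it spirantizes to the fricative [v]. /d/ is a stop between vowels /a/ and /i/, so it spirantizes to the fricative [z]. /meigatobadib/ → meigasovazib.
Rule 4 (regressive voicing assimilation): no segment meets the environment; /meigasovazib/ is unchanged.
Rule 5 (final devoicing): /b/ is a voiced stop in word-final position, so it devoices to [p]. /meigasovazib/ → meigasovazip.

meigasovazip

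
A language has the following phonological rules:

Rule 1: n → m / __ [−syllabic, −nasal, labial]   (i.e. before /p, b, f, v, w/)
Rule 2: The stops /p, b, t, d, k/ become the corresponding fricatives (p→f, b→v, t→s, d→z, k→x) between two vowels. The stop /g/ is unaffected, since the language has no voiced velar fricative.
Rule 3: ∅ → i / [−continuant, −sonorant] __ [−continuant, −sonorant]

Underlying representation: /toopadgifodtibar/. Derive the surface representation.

Rule 1 (nasal place assimilation): no segment meets the environment; /toopadgifodtibar/ is unchanged.
Rule 2 (intervocalic spirantization): /p/ is a stop between vowels /o/ and /a/, so it spirantizes to the fricative [f]. /b/ is a stop between vowels /i/ and /a/, so it spirantizes to the fricative [v]. /toopadgifodtibar/ → toofadgifodtivar.
Rule 3 (stop-cluster i-epenthesis): /d/ and /g/ form a stop–stop cluster, so [i] is inserted between them. /d/ and /t/ form a stop–stop cluster, so [i] is inserted between them. /toofadgifodtivar/ → toofadigifoditivar.

toofadigifoditivar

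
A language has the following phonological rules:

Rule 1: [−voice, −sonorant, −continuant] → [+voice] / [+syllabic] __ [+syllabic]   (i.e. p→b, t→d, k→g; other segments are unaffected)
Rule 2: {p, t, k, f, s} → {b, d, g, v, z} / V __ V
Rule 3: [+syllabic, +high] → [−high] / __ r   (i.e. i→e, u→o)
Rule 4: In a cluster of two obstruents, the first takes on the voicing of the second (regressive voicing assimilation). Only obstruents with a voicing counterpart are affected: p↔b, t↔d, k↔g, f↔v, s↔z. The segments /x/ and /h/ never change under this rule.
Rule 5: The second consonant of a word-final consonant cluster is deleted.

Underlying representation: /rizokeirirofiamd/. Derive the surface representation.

rizogeereroviam

Rule 1 (intervocalic voicing): /k/ is a voiceless stop between vowels /o/ and /e/, so it voices to [g]. /rizokeirirofiamd/ → rizogeirirofiamd.
Rule 2 (intervocalic voicing): /f/ is a voiceless obstruent between vowels /o/ and /i/, so it voices to [v]. /rizogeirirofiamd/ → rizogeiriroviamd.
Rule 3 (pre-rhotic lowering): /i/ is a high vowel immediately before /r/, so it lowers to [e]. /i/ is a high vowel immediately before /r/, so it lowers to [e]. /rizogeiriroviamd/ → rizogeereroviamd.
Rule 4 (regressive voicing assimilation): no segment meets the environment; /rizogeereroviamd/ is unchanged.
Rule 5 (final cluster simplification): /d/ is the second consonant of a word-final cluster /md/, so it deletes. /rizogeereroviamd/ → rizogeereroviam.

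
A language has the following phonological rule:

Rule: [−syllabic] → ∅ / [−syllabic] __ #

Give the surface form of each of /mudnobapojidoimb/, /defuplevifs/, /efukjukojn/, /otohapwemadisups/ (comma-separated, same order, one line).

/mudnobapojidoimb/: /b/ is the second consonant of a word-final cluster /mb/, so it deletes. → [mudnobapojidoim].
/defuplevifs/: /s/ is the second consonant of a word-final cluster /fs/, so it deletes. → [defuplevif].
/efukjukojn/: /n/ is the second consonant of a word-final cluster /jn/, so it deletes. → [efukjukoj].
/otohapwemadisups/: /s/ is the second consonant of a word-final cluster /ps/, so it deletes. → [otohapwemadisup].

mudnobapojidoim, defuplevif, efukjukoj, otohapwemadisup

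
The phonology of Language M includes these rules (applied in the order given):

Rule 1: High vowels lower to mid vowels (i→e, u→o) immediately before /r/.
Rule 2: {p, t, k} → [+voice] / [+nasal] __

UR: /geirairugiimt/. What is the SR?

geeraerugiimd

Rule 1 (pre-rhotic lowering): /i/ is a high vowel immediately before /r/, so it lowers to [e]. /i/ is a high vowel immediately before /r/, so it lowers to [e]. /geirairugiimt/ → geeraerugiimt.
Rule 2 (post-nasal voicing): /t/ is a voiceless stop immediately after the nasal /m/, so it voices to [d]. /geeraerugiimt/ → geeraerugiimd.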